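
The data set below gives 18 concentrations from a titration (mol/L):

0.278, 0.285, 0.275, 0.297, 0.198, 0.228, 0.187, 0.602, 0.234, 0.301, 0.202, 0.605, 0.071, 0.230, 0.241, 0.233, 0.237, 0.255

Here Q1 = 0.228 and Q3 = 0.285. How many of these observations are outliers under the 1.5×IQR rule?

3

IQR = 0.057; fences at 0.228 − 0.0855 = 0.1425 and 0.285 + 0.0855 = 0.3705.
Outside the cutoffs: 0.071, 0.602, 0.605.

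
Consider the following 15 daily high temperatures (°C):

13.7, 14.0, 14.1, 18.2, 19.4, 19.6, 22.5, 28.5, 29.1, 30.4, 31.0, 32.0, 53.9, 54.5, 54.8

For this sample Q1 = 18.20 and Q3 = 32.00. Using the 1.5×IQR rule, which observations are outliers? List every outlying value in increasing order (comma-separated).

IQR = Q3 − Q1 = 32.00 − 18.20 = 13.80.
Lower fence = Q1 − 1.5·IQR = 18.20 − 20.70 = -2.50.
Upper fence = Q3 + 1.5·IQR = 32.00 + 20.70 = 52.70.
53.9 > 52.70 → outlier.
54.5 > 52.70 → outlier.
54.8 > 52.70 → outlier.
All remaining values lie within [-2.50, 52.70].

53.9, 54.5, 54.8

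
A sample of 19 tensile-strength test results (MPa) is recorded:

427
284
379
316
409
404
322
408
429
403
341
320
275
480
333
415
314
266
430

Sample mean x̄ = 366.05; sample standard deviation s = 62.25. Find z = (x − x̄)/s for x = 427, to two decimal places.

z = (427 − 366.05) / 62.25 = 0.98.

0.98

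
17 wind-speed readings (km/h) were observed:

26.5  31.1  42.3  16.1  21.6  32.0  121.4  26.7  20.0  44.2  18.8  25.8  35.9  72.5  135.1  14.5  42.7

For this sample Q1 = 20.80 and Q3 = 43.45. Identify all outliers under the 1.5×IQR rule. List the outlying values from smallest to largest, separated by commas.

121.4, 135.1

IQR = Q3 − Q1 = 43.45 − 20.80 = 22.65.
Lower fence = Q1 − 1.5·IQR = 20.80 − 33.975 = -13.175.
Upper fence = Q3 + 1.5·IQR = 43.45 + 33.975 = 77.425.
121.4 > 77.425 → outlier.
135.1 > 77.425 → outlier.
All remaining values lie within [-13.175, 77.425].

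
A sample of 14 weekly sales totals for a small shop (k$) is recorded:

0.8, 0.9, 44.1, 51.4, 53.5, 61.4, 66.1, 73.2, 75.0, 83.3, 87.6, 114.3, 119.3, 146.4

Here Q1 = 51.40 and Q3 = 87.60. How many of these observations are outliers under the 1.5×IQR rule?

1

IQR = 36.20; fences at 51.40 − 54.30 = -2.90 and 87.60 + 54.30 = 141.90.
Outside the cutoffs: 146.4.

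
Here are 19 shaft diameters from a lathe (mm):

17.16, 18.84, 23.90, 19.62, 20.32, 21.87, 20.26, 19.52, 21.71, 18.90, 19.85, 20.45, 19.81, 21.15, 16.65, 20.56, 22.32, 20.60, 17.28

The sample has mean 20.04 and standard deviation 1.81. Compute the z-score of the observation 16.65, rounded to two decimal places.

-1.87

z = (16.65 − 20.04) / 1.81 = -1.87.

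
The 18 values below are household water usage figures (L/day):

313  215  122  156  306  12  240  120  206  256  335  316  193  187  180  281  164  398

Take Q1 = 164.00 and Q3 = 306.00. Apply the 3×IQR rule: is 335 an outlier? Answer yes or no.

no

IQR = Q3 − Q1 = 306.00 − 164.00 = 142.00.
Lower fence = Q1 − 3·IQR = 164.00 − 426.00 = -262.00.
Upper fence = Q3 + 3·IQR = 306.00 + 426.00 = 732.00.
335 lies within [-262.00, 732.00].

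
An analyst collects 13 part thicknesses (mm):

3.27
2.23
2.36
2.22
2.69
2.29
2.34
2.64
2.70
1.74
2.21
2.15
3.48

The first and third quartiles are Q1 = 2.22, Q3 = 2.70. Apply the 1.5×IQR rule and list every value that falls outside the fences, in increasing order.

IQR = Q3 − Q1 = 2.70 − 2.22 = 0.48.
Lower fence = Q1 − 1.5·IQR = 2.22 − 0.72 = 1.50.
Upper fence = Q3 + 1.5·IQR = 2.70 + 0.72 = 3.42.
3.48 > 3.42 → outlier.
All remaining values lie within [1.50, 3.42].

3.48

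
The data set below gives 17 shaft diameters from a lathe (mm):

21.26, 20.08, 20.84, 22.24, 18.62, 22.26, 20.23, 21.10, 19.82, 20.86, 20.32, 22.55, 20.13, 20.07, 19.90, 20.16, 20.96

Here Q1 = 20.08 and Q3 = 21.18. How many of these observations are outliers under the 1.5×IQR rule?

IQR = 1.10; fences at 20.08 − 1.65 = 18.43 and 21.18 + 1.65 = 22.83.
Every value lies within the cutoffs.

0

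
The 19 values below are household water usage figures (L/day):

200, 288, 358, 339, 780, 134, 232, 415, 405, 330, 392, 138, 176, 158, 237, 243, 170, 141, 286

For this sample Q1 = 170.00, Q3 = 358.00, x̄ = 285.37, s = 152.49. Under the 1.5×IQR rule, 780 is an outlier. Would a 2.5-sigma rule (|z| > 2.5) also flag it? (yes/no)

yes

z = (780 − 285.37) / 152.49 = 3.24.
|z| = 3.24 > 2.5.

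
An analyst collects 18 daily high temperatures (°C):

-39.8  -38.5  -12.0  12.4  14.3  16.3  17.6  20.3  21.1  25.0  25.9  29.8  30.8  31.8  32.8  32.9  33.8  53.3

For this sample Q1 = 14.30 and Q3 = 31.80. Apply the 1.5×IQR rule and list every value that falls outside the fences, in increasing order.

-39.8, -38.5, -12.0

IQR = Q3 − Q1 = 31.80 − 14.30 = 17.50.
Lower fence = Q1 − 1.5·IQR = 14.30 − 26.25 = -11.95.
Upper fence = Q3 + 1.5·IQR = 31.80 + 26.25 = 58.05.
-39.8 < -11.95 → outlier.
-38.5 < -11.95 → outlier.
-12.0 < -11.95 → outlier.
All remaining values lie within [-11.95, 58.05].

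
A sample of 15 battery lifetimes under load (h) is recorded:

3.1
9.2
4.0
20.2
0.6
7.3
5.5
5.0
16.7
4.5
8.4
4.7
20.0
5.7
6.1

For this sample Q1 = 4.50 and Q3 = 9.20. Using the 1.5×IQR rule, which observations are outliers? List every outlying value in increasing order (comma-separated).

16.7, 20.0, 20.2

IQR = Q3 − Q1 = 9.20 − 4.50 = 4.70.
Lower fence = Q1 − 1.5·IQR = 4.50 − 7.05 = -2.55.
Upper fence = Q3 + 1.5·IQR = 9.20 + 7.05 = 16.25.
16.7 > 16.25 → outlier.
20.0 > 16.25 → outlier.
20.2 > 16.25 → outlier.
All remaining values lie within [-2.55, 16.25].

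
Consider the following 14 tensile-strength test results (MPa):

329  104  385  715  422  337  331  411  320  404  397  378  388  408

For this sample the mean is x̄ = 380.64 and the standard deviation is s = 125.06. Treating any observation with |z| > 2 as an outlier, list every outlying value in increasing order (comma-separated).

Cutoffs at x̄ ± 2s: 380.64 ± 2·125.06 = [130.52, 630.76].
104: z = -2.21, |z| > 2 → outlier.
715: z = 2.67, |z| > 2 → outlier.
Every other value lies within [130.52, 630.76].

104, 715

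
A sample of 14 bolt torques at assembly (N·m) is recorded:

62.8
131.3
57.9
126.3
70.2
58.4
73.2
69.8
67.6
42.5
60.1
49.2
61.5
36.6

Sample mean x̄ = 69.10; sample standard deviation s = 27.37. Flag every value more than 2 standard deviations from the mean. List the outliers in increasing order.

Cutoffs at x̄ ± 2s: 69.10 ± 2·27.37 = [14.36, 123.84].
126.3: z = 2.09, |z| > 2 → outlier.
131.3: z = 2.27, |z| > 2 → outlier.
Every other value lies within [14.36, 123.84].

126.3, 131.3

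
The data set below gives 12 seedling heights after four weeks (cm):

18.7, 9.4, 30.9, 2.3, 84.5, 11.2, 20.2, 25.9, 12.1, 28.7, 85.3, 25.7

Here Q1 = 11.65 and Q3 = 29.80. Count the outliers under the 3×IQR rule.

IQR = 18.15; fences at 11.65 − 54.45 = -42.80 and 29.80 + 54.45 = 84.25.
Outside the cutoffs: 84.5, 85.3.

2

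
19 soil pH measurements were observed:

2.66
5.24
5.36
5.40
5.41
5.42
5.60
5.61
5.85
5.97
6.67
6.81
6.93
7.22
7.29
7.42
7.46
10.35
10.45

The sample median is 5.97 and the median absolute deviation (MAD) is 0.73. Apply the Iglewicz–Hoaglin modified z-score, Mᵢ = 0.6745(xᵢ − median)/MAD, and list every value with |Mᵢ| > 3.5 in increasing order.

10.35, 10.45

|Mᵢ| > 3.5 ⇔ |xᵢ − 5.97| > 3.5·0.73/0.6745 = 3.79.
So outliers lie outside [2.18, 9.76].
10.35: M = 4.05 → outlier.
10.45: M = 4.14 → outlier.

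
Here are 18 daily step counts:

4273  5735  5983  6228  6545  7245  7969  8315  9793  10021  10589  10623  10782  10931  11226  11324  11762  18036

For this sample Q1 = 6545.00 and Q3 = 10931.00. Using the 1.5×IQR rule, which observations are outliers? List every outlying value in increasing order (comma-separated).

IQR = Q3 − Q1 = 10931.00 − 6545.00 = 4386.00.
Lower fence = Q1 − 1.5·IQR = 6545.00 − 6579.00 = -34.00.
Upper fence = Q3 + 1.5·IQR = 10931.00 + 6579.00 = 17510.00.
18036 > 17510.00 → outlier.
All remaining values lie within [-34.00, 17510.00].

18036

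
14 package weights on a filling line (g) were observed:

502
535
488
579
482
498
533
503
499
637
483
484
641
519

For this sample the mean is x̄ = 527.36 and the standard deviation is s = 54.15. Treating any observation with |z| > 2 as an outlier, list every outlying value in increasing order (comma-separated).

Cutoffs at x̄ ± 2s: 527.36 ± 2·54.15 = [419.06, 635.66].
637: z = 2.02, |z| > 2 → outlier.
641: z = 2.10, |z| > 2 → outlier.
Every other value lies within [419.06, 635.66].

637, 641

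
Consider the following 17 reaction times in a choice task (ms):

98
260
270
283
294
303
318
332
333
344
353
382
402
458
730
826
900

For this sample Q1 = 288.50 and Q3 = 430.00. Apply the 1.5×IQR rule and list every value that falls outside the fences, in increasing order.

730, 826, 900

IQR = Q3 − Q1 = 430.00 − 288.50 = 141.50.
Lower fence = Q1 − 1.5·IQR = 288.50 − 212.25 = 76.25.
Upper fence = Q3 + 1.5·IQR = 430.00 + 212.25 = 642.25.
730 > 642.25 → outlier.
826 > 642.25 → outlier.
900 > 642.25 → outlier.
All remaining values lie within [76.25, 642.25].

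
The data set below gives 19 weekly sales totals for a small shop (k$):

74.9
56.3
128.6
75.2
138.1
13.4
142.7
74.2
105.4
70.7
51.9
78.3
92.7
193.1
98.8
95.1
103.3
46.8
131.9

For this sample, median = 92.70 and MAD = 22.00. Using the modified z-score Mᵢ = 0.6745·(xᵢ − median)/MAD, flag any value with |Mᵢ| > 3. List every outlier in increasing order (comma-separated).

193.1

|Mᵢ| > 3 ⇔ |xᵢ − 92.70| > 3·22.00/0.6745 = 97.85.
So outliers lie outside [-5.15, 190.55].
193.1: M = 3.08 → outlier.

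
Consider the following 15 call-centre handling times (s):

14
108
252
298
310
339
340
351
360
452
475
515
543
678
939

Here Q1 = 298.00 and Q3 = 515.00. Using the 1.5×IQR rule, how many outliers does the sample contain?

1

IQR = 217.00; fences at 298.00 − 325.50 = -27.50 and 515.00 + 325.50 = 840.50.
Outside the cutoffs: 939.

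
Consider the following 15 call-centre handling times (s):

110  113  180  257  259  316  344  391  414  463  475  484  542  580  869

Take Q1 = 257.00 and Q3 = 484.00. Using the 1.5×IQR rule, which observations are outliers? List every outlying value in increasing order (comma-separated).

869

IQR = Q3 − Q1 = 484.00 − 257.00 = 227.00.
Lower fence = Q1 − 1.5·IQR = 257.00 − 340.50 = -83.50.
Upper fence = Q3 + 1.5·IQR = 484.00 + 340.50 = 824.50.
869 > 824.50 → outlier.
All remaining values lie within [-83.50, 824.50].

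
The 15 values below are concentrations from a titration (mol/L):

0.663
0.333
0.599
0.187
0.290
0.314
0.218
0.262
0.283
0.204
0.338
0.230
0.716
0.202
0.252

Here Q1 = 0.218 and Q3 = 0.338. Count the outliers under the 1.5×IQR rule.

3

IQR = 0.120; fences at 0.218 − 0.180 = 0.038 and 0.338 + 0.180 = 0.518.
Outside the cutoffs: 0.599, 0.663, 0.716.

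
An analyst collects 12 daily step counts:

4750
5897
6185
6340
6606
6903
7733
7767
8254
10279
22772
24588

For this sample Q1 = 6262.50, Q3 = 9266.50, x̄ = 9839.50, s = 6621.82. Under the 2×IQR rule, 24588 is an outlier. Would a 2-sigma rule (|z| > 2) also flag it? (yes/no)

z = (24588 − 9839.50) / 6621.82 = 2.23.
|z| = 2.23 > 2.

yes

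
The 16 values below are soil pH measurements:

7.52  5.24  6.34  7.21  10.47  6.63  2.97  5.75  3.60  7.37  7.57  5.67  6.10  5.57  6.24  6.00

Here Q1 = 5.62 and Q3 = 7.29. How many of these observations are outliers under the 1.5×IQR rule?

IQR = 1.67; fences at 5.62 − 2.505 = 3.115 and 7.29 + 2.505 = 9.795.
Outside the cutoffs: 2.97, 10.47.

2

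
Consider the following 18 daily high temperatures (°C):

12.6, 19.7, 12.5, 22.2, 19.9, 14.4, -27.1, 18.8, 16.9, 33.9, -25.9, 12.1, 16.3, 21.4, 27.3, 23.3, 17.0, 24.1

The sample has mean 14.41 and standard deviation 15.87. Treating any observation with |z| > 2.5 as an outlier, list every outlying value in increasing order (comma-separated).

Cutoffs at x̄ ± 2.5s: 14.41 ± 2.5·15.87 = [-25.265, 54.085].
-27.1: z = -2.62, |z| > 2.5 → outlier.
-25.9: z = -2.54, |z| > 2.5 → outlier.
Every other value lies within [-25.265, 54.085].

-27.1, -25.9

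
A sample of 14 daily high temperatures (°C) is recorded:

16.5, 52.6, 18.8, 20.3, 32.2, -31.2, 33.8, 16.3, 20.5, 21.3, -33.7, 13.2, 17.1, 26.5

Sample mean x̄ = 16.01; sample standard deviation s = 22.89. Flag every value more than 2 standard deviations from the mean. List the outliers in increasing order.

-33.7, -31.2

Cutoffs at x̄ ± 2s: 16.01 ± 2·22.89 = [-29.77, 61.79].
-33.7: z = -2.17, |z| > 2 → outlier.
-31.2: z = -2.06, |z| > 2 → outlier.
Every other value lies within [-29.77, 61.79].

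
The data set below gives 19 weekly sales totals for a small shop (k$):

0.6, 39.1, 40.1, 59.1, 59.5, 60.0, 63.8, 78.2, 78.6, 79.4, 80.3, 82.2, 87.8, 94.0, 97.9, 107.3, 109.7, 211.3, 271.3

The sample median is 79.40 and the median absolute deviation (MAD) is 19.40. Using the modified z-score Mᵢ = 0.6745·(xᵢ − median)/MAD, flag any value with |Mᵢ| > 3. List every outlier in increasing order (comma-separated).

211.3, 271.3

|Mᵢ| > 3 ⇔ |xᵢ − 79.40| > 3·19.40/0.6745 = 86.29.
So outliers lie outside [-6.89, 165.69].
211.3: M = 4.59 → outlier.
271.3: M = 6.67 → outlier.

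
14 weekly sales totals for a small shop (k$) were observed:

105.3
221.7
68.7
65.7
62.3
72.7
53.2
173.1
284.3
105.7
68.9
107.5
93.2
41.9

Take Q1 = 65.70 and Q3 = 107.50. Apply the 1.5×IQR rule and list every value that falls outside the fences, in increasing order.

IQR = Q3 − Q1 = 107.50 − 65.70 = 41.80.
Lower fence = Q1 − 1.5·IQR = 65.70 − 62.70 = 3.00.
Upper fence = Q3 + 1.5·IQR = 107.50 + 62.70 = 170.20.
173.1 > 170.20 → outlier.
221.7 > 170.20 → outlier.
284.3 > 170.20 → outlier.
All remaining values lie within [3.00, 170.20].

173.1, 221.7, 284.3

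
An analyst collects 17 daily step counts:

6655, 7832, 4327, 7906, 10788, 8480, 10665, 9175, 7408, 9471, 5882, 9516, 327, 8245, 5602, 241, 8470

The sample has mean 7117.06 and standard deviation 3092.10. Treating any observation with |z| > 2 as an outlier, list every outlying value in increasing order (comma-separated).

Cutoffs at x̄ ± 2s: 7117.06 ± 2·3092.10 = [932.86, 13301.26].
241: z = -2.22, |z| > 2 → outlier.
327: z = -2.20, |z| > 2 → outlier.
Every other value lies within [932.86, 13301.26].

241, 327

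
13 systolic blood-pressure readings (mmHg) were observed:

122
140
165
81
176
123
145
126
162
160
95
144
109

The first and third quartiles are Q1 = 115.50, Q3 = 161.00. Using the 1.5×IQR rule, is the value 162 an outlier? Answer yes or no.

IQR = Q3 − Q1 = 161.00 − 115.50 = 45.50.
Lower fence = Q1 − 1.5·IQR = 115.50 − 68.25 = 47.25.
Upper fence = Q3 + 1.5·IQR = 161.00 + 68.25 = 229.25.
162 lies within [47.25, 229.25].

no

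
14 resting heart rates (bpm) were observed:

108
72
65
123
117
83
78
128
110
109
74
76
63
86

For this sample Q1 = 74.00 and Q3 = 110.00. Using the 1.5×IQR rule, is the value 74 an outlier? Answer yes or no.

IQR = Q3 − Q1 = 110.00 − 74.00 = 36.00.
Lower fence = Q1 − 1.5·IQR = 74.00 − 54.00 = 20.00.
Upper fence = Q3 + 1.5·IQR = 110.00 + 54.00 = 164.00.
74 lies within [20.00, 164.00].

no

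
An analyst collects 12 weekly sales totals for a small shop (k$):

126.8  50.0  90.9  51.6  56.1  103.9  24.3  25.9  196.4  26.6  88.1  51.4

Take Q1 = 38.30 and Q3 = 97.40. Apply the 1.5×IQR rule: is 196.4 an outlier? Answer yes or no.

yes

IQR = Q3 − Q1 = 97.40 − 38.30 = 59.10.
Lower fence = Q1 − 1.5·IQR = 38.30 − 88.65 = -50.35.
Upper fence = Q3 + 1.5·IQR = 97.40 + 88.65 = 186.05.
196.4 lies above the upper fence.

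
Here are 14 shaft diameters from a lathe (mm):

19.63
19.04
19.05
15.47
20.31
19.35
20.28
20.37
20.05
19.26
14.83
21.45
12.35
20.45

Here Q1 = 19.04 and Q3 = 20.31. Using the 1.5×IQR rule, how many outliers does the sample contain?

3

IQR = 1.27; fences at 19.04 − 1.905 = 17.135 and 20.31 + 1.905 = 22.215.
Outside the cutoffs: 12.35, 14.83, 15.47.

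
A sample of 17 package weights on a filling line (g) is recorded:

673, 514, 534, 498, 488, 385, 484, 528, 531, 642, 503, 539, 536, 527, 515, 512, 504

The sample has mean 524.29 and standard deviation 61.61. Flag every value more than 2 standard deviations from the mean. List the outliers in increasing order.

Cutoffs at x̄ ± 2s: 524.29 ± 2·61.61 = [401.07, 647.51].
385: z = -2.26, |z| > 2 → outlier.
673: z = 2.41, |z| > 2 → outlier.
Every other value lies within [401.07, 647.51].

385, 673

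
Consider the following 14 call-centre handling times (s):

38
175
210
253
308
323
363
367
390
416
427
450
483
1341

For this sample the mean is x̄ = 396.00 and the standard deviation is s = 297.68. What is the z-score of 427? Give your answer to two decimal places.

z = (427 − 396.00) / 297.68 = 0.10.

0.10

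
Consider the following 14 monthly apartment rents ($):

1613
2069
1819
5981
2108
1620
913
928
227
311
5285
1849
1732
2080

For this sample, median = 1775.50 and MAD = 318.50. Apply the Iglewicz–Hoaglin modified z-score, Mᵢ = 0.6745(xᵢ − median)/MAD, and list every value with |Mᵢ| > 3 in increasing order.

227, 311, 5285, 5981

|Mᵢ| > 3 ⇔ |xᵢ − 1775.50| > 3·318.50/0.6745 = 1416.60.
So outliers lie outside [358.90, 3192.10].
227: M = -3.28 → outlier.
311: M = -3.10 → outlier.
5285: M = 7.43 → outlier.
5981: M = 8.91 → outlier.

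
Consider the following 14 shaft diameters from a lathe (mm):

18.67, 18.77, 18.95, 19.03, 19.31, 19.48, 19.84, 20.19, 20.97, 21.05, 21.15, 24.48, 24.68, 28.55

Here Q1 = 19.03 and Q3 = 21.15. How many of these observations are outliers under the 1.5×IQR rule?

3

IQR = 2.12; fences at 19.03 − 3.18 = 15.85 and 21.15 + 3.18 = 24.33.
Outside the cutoffs: 24.48, 24.68, 28.55.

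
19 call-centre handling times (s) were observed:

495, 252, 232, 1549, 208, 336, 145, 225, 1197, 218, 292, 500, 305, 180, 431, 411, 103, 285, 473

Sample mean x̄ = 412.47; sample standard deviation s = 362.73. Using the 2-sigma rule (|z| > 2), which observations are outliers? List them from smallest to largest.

Cutoffs at x̄ ± 2s: 412.47 ± 2·362.73 = [-312.99, 1137.93].
1197: z = 2.16, |z| > 2 → outlier.
1549: z = 3.13, |z| > 2 → outlier.
Every other value lies within [-312.99, 1137.93].

1197, 1549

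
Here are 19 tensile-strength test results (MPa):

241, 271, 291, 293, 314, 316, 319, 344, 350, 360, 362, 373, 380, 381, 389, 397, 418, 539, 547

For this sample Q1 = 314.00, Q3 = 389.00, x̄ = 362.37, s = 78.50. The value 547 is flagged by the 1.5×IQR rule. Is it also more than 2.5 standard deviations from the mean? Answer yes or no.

no

z = (547 − 362.37) / 78.50 = 2.35.
|z| = 2.35 ≤ 2.5.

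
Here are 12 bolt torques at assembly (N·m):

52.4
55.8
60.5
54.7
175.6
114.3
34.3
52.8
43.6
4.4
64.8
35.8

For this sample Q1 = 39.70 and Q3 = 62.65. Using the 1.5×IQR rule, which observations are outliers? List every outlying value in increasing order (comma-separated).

4.4, 114.3, 175.6

IQR = Q3 − Q1 = 62.65 − 39.70 = 22.95.
Lower fence = Q1 − 1.5·IQR = 39.70 − 34.425 = 5.275.
Upper fence = Q3 + 1.5·IQR = 62.65 + 34.425 = 97.075.
4.4 < 5.275 → outlier.
114.3 > 97.075 → outlier.
175.6 > 97.075 → outlier.
All remaining values lie within [5.275, 97.075].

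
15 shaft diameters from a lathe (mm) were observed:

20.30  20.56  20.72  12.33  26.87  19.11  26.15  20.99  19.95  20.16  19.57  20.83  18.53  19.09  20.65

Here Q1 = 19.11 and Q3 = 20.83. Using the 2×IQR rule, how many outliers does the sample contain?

IQR = 1.72; fences at 19.11 − 3.44 = 15.67 and 20.83 + 3.44 = 24.27.
Outside the cutoffs: 12.33, 26.15, 26.87.

3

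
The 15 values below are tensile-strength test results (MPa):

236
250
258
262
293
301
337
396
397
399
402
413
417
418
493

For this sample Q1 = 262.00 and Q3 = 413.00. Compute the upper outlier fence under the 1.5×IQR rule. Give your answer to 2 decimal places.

639.50

IQR = Q3 − Q1 = 413.00 − 262.00 = 151.00.
Lower fence = Q1 − 1.5·IQR = 262.00 − 226.50 = 35.50.
Upper fence = Q3 + 1.5·IQR = 413.00 + 226.50 = 639.50.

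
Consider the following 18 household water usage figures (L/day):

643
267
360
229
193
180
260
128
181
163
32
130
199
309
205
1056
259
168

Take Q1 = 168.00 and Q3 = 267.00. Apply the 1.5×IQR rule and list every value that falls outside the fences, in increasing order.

IQR = Q3 − Q1 = 267.00 − 168.00 = 99.00.
Lower fence = Q1 − 1.5·IQR = 168.00 − 148.50 = 19.50.
Upper fence = Q3 + 1.5·IQR = 267.00 + 148.50 = 415.50.
643 > 415.50 → outlier.
1056 > 415.50 → outlier.
All remaining values lie within [19.50, 415.50].

643, 1056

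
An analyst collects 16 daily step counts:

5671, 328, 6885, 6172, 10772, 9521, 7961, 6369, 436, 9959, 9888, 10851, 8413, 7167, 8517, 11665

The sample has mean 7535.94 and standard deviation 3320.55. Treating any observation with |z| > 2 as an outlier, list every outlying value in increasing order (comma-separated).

328, 436

Cutoffs at x̄ ± 2s: 7535.94 ± 2·3320.55 = [894.84, 14177.04].
328: z = -2.17, |z| > 2 → outlier.
436: z = -2.14, |z| > 2 → outlier.
Every other value lies within [894.84, 14177.04].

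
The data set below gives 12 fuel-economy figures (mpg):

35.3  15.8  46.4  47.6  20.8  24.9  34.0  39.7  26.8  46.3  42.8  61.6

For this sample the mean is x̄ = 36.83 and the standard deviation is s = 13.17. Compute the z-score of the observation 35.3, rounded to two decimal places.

z = (35.3 − 36.83) / 13.17 = -0.12.

-0.12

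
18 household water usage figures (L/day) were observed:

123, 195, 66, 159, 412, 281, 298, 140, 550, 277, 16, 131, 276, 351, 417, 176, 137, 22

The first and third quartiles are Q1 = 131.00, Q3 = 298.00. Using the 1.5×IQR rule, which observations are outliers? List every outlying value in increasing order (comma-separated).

IQR = Q3 − Q1 = 298.00 − 131.00 = 167.00.
Lower fence = Q1 − 1.5·IQR = 131.00 − 250.50 = -119.50.
Upper fence = Q3 + 1.5·IQR = 298.00 + 250.50 = 548.50.
550 > 548.50 → outlier.
All remaining values lie within [-119.50, 548.50].

550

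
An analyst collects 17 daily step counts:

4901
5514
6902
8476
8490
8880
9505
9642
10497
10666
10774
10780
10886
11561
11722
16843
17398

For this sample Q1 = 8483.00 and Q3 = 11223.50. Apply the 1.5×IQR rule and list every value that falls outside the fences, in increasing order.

IQR = Q3 − Q1 = 11223.50 − 8483.00 = 2740.50.
Lower fence = Q1 − 1.5·IQR = 8483.00 − 4110.75 = 4372.25.
Upper fence = Q3 + 1.5·IQR = 11223.50 + 4110.75 = 15334.25.
16843 > 15334.25 → outlier.
17398 > 15334.25 → outlier.
All remaining values lie within [4372.25, 15334.25].

16843, 17398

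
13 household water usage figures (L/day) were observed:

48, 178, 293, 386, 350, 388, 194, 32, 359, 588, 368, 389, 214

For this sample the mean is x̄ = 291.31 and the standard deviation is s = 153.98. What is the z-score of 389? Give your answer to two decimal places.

z = (389 − 291.31) / 153.98 = 0.63.

0.63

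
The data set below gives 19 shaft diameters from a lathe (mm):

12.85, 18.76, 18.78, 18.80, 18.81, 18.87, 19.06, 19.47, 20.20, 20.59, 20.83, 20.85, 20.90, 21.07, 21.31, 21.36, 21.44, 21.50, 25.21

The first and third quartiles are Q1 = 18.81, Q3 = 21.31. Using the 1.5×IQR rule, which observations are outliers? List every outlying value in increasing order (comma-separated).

IQR = Q3 − Q1 = 21.31 − 18.81 = 2.50.
Lower fence = Q1 − 1.5·IQR = 18.81 − 3.75 = 15.06.
Upper fence = Q3 + 1.5·IQR = 21.31 + 3.75 = 25.06.
12.85 < 15.06 → outlier.
25.21 > 25.06 → outlier.
All remaining values lie within [15.06, 25.06].

12.85, 25.21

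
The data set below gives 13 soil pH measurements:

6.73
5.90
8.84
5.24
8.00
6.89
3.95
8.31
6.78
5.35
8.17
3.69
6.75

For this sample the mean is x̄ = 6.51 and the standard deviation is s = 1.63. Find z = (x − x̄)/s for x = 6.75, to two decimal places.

z = (6.75 − 6.51) / 1.63 = 0.15.

0.15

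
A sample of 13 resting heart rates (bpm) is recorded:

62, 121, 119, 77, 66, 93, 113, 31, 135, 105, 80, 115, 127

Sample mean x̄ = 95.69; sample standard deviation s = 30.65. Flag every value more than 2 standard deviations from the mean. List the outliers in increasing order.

Cutoffs at x̄ ± 2s: 95.69 ± 2·30.65 = [34.39, 156.99].
31: z = -2.11, |z| > 2 → outlier.
Every other value lies within [34.39, 156.99].

31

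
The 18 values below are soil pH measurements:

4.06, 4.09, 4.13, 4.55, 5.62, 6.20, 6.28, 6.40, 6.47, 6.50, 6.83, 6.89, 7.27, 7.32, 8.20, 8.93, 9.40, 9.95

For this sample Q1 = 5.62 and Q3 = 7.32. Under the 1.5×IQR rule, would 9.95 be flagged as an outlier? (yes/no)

yes

IQR = Q3 − Q1 = 7.32 − 5.62 = 1.70.
Lower fence = Q1 − 1.5·IQR = 5.62 − 2.55 = 3.07.
Upper fence = Q3 + 1.5·IQR = 7.32 + 2.55 = 9.87.
9.95 lies above the upper fence.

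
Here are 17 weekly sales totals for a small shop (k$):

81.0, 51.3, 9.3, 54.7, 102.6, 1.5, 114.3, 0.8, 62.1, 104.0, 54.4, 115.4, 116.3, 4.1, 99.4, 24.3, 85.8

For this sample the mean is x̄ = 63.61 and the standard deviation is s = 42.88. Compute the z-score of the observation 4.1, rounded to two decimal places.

-1.39

z = (4.1 − 63.61) / 42.88 = -1.39.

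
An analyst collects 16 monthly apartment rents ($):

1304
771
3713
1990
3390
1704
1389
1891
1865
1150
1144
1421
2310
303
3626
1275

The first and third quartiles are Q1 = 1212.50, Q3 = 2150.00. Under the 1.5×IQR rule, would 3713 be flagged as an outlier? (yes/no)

yes

IQR = Q3 − Q1 = 2150.00 − 1212.50 = 937.50.
Lower fence = Q1 − 1.5·IQR = 1212.50 − 1406.25 = -193.75.
Upper fence = Q3 + 1.5·IQR = 2150.00 + 1406.25 = 3556.25.
3713 lies above the upper fence.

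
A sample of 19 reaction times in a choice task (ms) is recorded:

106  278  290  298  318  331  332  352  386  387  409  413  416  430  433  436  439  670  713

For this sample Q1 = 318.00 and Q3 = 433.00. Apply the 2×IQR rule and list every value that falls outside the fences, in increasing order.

IQR = Q3 − Q1 = 433.00 − 318.00 = 115.00.
Lower fence = Q1 − 2·IQR = 318.00 − 230.00 = 88.00.
Upper fence = Q3 + 2·IQR = 433.00 + 230.00 = 663.00.
670 > 663.00 → outlier.
713 > 663.00 → outlier.
All remaining values lie within [88.00, 663.00].

670, 713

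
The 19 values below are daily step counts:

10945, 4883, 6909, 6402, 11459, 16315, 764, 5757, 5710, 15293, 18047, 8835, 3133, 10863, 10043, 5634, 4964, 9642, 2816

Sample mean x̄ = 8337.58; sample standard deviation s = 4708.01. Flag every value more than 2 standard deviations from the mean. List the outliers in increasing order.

Cutoffs at x̄ ± 2s: 8337.58 ± 2·4708.01 = [-1078.44, 17753.60].
18047: z = 2.06, |z| > 2 → outlier.
Every other value lies within [-1078.44, 17753.60].

18047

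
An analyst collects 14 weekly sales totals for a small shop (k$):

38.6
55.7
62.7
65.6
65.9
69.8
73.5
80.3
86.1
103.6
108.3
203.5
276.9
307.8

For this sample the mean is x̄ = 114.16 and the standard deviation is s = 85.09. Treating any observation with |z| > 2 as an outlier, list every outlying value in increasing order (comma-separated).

Cutoffs at x̄ ± 2s: 114.16 ± 2·85.09 = [-56.02, 284.34].
307.8: z = 2.28, |z| > 2 → outlier.
Every other value lies within [-56.02, 284.34].

307.8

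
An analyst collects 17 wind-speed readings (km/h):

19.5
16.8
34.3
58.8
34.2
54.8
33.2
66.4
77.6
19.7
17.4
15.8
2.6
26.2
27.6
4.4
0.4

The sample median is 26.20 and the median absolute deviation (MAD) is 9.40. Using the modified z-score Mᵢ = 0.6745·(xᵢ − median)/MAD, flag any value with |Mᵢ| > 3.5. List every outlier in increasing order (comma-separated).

|Mᵢ| > 3.5 ⇔ |xᵢ − 26.20| > 3.5·9.40/0.6745 = 48.78.
So outliers lie outside [-22.58, 74.98].
77.6: M = 3.69 → outlier.

77.6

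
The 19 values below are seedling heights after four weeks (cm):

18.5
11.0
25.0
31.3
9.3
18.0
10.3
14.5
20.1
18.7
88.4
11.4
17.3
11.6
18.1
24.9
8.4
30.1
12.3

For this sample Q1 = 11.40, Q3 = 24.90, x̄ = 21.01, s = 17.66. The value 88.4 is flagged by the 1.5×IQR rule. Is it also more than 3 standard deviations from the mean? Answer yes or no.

yes

z = (88.4 − 21.01) / 17.66 = 3.82.
|z| = 3.82 > 3.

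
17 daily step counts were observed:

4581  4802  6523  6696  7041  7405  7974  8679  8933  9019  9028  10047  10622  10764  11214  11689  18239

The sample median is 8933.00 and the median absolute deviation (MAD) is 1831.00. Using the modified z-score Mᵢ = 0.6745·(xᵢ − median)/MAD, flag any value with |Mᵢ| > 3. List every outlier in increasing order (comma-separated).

18239

|Mᵢ| > 3 ⇔ |xᵢ − 8933.00| > 3·1831.00/0.6745 = 8143.81.
So outliers lie outside [789.19, 17076.81].
18239: M = 3.43 → outlier.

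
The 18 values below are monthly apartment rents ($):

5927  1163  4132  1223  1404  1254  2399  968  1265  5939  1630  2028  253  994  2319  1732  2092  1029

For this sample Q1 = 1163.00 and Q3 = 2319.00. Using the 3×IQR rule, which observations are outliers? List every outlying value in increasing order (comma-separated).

5927, 5939

IQR = Q3 − Q1 = 2319.00 − 1163.00 = 1156.00.
Lower fence = Q1 − 3·IQR = 1163.00 − 3468.00 = -2305.00.
Upper fence = Q3 + 3·IQR = 2319.00 + 3468.00 = 5787.00.
5927 > 5787.00 → outlier.
5939 > 5787.00 → outlier.
All remaining values lie within [-2305.00, 5787.00].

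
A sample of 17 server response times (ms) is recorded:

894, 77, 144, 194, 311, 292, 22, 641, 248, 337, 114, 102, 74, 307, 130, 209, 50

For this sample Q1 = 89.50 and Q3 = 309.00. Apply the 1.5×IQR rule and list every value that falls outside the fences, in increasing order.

IQR = Q3 − Q1 = 309.00 − 89.50 = 219.50.
Lower fence = Q1 − 1.5·IQR = 89.50 − 329.25 = -239.75.
Upper fence = Q3 + 1.5·IQR = 309.00 + 329.25 = 638.25.
641 > 638.25 → outlier.
894 > 638.25 → outlier.
All remaining values lie within [-239.75, 638.25].

641, 894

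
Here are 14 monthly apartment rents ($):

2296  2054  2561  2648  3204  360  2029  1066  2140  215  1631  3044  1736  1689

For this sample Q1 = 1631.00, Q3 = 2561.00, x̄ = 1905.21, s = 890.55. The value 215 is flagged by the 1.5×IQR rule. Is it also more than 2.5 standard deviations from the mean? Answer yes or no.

no

z = (215 − 1905.21) / 890.55 = -1.90.
|z| = 1.90 ≤ 2.5.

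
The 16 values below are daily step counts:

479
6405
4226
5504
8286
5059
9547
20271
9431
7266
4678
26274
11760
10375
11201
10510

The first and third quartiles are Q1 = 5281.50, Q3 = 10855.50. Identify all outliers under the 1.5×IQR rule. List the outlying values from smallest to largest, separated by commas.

IQR = Q3 − Q1 = 10855.50 − 5281.50 = 5574.00.
Lower fence = Q1 − 1.5·IQR = 5281.50 − 8361.00 = -3079.50.
Upper fence = Q3 + 1.5·IQR = 10855.50 + 8361.00 = 19216.50.
20271 > 19216.50 → outlier.
26274 > 19216.50 → outlier.
All remaining values lie within [-3079.50, 19216.50].

20271, 26274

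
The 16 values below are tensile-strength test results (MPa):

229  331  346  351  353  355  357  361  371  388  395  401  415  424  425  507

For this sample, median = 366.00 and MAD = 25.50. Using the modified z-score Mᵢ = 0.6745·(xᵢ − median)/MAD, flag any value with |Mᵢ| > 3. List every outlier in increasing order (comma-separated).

|Mᵢ| > 3 ⇔ |xᵢ − 366.00| > 3·25.50/0.6745 = 113.42.
So outliers lie outside [252.58, 479.42].
229: M = -3.62 → outlier.
507: M = 3.73 → outlier.

229, 507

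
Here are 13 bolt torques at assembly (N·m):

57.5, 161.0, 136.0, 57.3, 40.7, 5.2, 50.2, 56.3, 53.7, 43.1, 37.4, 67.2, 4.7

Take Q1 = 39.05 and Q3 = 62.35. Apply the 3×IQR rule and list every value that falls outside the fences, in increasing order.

136.0, 161.0

IQR = Q3 − Q1 = 62.35 − 39.05 = 23.30.
Lower fence = Q1 − 3·IQR = 39.05 − 69.90 = -30.85.
Upper fence = Q3 + 3·IQR = 62.35 + 69.90 = 132.25.
136.0 > 132.25 → outlier.
161.0 > 132.25 → outlier.
All remaining values lie within [-30.85, 132.25].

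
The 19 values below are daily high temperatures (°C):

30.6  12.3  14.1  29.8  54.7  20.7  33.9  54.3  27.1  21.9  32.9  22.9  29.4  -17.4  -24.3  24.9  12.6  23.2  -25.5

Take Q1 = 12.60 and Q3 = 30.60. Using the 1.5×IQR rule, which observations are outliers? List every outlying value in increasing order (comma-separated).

IQR = Q3 − Q1 = 30.60 − 12.60 = 18.00.
Lower fence = Q1 − 1.5·IQR = 12.60 − 27.00 = -14.40.
Upper fence = Q3 + 1.5·IQR = 30.60 + 27.00 = 57.60.
-25.5 < -14.40 → outlier.
-24.3 < -14.40 → outlier.
-17.4 < -14.40 → outlier.
All remaining values lie within [-14.40, 57.60].

-25.5, -24.3, -17.4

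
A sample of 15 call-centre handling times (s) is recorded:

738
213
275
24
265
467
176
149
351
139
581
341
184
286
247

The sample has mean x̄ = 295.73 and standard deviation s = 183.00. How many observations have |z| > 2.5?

0

Cutoffs: x̄ ± 2.5s = [-161.77, 753.23].
Every value lies within the cutoffs.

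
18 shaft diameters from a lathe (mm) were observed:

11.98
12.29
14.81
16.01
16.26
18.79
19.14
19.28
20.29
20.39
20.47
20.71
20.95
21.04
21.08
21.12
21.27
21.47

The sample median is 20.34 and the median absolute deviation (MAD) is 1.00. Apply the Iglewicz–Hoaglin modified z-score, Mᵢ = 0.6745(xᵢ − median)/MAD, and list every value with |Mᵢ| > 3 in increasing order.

|Mᵢ| > 3 ⇔ |xᵢ − 20.34| > 3·1.00/0.6745 = 4.45.
So outliers lie outside [15.89, 24.79].
11.98: M = -5.64 → outlier.
12.29: M = -5.43 → outlier.
14.81: M = -3.73 → outlier.

11.98, 12.29, 14.81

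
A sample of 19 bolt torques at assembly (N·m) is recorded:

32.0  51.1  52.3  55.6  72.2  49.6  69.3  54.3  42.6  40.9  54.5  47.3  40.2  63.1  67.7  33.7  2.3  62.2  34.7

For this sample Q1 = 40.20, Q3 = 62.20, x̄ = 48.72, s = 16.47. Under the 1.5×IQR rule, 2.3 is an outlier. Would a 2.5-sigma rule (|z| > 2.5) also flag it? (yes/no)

z = (2.3 − 48.72) / 16.47 = -2.82.
|z| = 2.82 > 2.5.

yes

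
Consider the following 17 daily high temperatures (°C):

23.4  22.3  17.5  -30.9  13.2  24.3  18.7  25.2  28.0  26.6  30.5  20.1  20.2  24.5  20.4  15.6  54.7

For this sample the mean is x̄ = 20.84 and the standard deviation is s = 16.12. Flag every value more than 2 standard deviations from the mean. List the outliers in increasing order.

Cutoffs at x̄ ± 2s: 20.84 ± 2·16.12 = [-11.40, 53.08].
-30.9: z = -3.21, |z| > 2 → outlier.
54.7: z = 2.10, |z| > 2 → outlier.
Every other value lies within [-11.40, 53.08].

-30.9, 54.7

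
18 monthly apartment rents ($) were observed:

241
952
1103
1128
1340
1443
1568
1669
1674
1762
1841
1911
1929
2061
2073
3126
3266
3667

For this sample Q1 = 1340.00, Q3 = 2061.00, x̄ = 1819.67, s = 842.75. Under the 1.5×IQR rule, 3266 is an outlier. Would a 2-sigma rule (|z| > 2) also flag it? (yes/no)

no

z = (3266 − 1819.67) / 842.75 = 1.72.
|z| = 1.72 ≤ 2.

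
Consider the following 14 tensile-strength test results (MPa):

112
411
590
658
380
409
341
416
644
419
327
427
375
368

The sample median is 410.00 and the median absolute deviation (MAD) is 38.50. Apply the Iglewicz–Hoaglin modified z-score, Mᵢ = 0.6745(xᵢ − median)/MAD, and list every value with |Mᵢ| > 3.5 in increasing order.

|Mᵢ| > 3.5 ⇔ |xᵢ − 410.00| > 3.5·38.50/0.6745 = 199.78.
So outliers lie outside [210.22, 609.78].
112: M = -5.22 → outlier.
644: M = 4.10 → outlier.
658: M = 4.34 → outlier.

112, 644, 658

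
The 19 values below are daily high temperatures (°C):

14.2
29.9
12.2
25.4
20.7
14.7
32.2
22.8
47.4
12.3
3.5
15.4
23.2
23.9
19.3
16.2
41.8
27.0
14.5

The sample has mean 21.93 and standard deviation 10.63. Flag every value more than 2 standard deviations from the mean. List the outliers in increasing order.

47.4

Cutoffs at x̄ ± 2s: 21.93 ± 2·10.63 = [0.67, 43.19].
47.4: z = 2.40, |z| > 2 → outlier.
Every other value lies within [0.67, 43.19].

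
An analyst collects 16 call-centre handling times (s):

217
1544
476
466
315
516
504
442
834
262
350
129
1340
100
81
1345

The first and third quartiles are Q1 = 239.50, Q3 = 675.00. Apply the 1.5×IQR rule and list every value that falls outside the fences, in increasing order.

IQR = Q3 − Q1 = 675.00 − 239.50 = 435.50.
Lower fence = Q1 − 1.5·IQR = 239.50 − 653.25 = -413.75.
Upper fence = Q3 + 1.5·IQR = 675.00 + 653.25 = 1328.25.
1340 > 1328.25 → outlier.
1345 > 1328.25 → outlier.
1544 > 1328.25 → outlier.
All remaining values lie within [-413.75, 1328.25].

1340, 1345, 1544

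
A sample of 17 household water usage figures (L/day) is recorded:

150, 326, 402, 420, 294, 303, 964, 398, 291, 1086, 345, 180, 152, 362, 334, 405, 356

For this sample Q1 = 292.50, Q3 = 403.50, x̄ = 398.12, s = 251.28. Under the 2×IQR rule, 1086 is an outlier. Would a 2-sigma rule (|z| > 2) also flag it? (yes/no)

yes

z = (1086 − 398.12) / 251.28 = 2.74.
|z| = 2.74 > 2.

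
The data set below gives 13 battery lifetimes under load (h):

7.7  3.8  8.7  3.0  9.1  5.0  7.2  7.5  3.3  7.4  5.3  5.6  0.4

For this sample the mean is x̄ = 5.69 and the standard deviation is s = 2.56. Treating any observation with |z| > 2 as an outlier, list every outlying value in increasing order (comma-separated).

0.4

Cutoffs at x̄ ± 2s: 5.69 ± 2·2.56 = [0.57, 10.81].
0.4: z = -2.07, |z| > 2 → outlier.
Every other value lies within [0.57, 10.81].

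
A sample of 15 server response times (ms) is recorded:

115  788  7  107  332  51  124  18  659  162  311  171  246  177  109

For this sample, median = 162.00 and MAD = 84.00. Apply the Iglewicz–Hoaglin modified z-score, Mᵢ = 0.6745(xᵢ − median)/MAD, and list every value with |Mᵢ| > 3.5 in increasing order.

659, 788

|Mᵢ| > 3.5 ⇔ |xᵢ − 162.00| > 3.5·84.00/0.6745 = 435.88.
So outliers lie outside [-273.88, 597.88].
659: M = 3.99 → outlier.
788: M = 5.03 → outlier.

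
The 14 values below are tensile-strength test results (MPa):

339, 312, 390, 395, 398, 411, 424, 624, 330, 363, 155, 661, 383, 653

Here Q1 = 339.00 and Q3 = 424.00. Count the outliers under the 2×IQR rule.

4

IQR = 85.00; fences at 339.00 − 170.00 = 169.00 and 424.00 + 170.00 = 594.00.
Outside the cutoffs: 155, 624, 653, 661.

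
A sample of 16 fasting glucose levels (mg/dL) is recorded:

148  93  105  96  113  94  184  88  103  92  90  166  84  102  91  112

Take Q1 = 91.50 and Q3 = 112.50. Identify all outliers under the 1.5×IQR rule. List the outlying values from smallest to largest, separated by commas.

148, 166, 184

IQR = Q3 − Q1 = 112.50 − 91.50 = 21.00.
Lower fence = Q1 − 1.5·IQR = 91.50 − 31.50 = 60.00.
Upper fence = Q3 + 1.5·IQR = 112.50 + 31.50 = 144.00.
148 > 144.00 → outlier.
166 > 144.00 → outlier.
184 > 144.00 → outlier.
All remaining values lie within [60.00, 144.00].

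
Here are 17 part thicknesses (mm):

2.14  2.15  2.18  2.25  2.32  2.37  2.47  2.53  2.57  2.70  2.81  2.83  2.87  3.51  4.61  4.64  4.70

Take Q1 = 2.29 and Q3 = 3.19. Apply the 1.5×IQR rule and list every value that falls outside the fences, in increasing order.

IQR = Q3 − Q1 = 3.19 − 2.29 = 0.90.
Lower fence = Q1 − 1.5·IQR = 2.29 − 1.35 = 0.94.
Upper fence = Q3 + 1.5·IQR = 3.19 + 1.35 = 4.54.
4.61 > 4.54 → outlier.
4.64 > 4.54 → outlier.
4.70 > 4.54 → outlier.
All remaining values lie within [0.94, 4.54].

4.61, 4.64, 4.70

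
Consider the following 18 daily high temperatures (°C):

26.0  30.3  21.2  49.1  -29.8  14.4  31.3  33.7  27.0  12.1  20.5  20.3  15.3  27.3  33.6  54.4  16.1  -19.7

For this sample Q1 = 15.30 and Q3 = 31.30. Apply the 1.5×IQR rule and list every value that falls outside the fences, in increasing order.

-29.8, -19.7

IQR = Q3 − Q1 = 31.30 − 15.30 = 16.00.
Lower fence = Q1 − 1.5·IQR = 15.30 − 24.00 = -8.70.
Upper fence = Q3 + 1.5·IQR = 31.30 + 24.00 = 55.30.
-29.8 < -8.70 → outlier.
-19.7 < -8.70 → outlier.
All remaining values lie within [-8.70, 55.30].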